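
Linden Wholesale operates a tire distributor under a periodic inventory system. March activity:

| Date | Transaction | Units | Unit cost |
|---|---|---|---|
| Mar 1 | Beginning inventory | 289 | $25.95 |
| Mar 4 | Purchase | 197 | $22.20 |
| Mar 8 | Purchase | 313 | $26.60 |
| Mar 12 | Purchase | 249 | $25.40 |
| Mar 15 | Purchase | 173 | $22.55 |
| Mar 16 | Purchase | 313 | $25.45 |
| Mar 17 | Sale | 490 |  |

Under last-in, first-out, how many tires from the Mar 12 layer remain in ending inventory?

Mar 17, 490 sold [LIFO — newest first]: 313 @ $25.45 + 173 @ $22.55 + 4 @ $25.40 = $11,968.60
Ending inventory: 289 @ $25.95 + 197 @ $22.20 + 313 @ $26.60 + 245 @ $25.40 = $26,421.75
Check: goods available $38,390.35 = COGS $11,968.60 + ending $26,421.75

245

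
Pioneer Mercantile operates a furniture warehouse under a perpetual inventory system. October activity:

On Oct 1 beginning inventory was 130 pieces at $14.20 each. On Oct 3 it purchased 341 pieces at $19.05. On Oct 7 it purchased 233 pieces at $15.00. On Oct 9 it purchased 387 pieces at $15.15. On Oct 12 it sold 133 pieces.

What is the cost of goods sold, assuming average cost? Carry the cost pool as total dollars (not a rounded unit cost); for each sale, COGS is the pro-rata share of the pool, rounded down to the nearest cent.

After Oct 1: 130 on hand, pool $1,846.00 (≈ $14.2000 each)
After Oct 3: 471 on hand, pool $8,342.05 (≈ $17.7114 each)
After Oct 7: 704 on hand, pool $11,837.05 (≈ $16.8140 each)
After Oct 9: 1091 on hand, pool $17,700.10 (≈ $16.2237 each)
Oct 12, sell 133: 133/1091 × $17,700.10 → $2,157.75
Ending inventory (cost pool remaining) = $15,542.35

COGS = $2,157.75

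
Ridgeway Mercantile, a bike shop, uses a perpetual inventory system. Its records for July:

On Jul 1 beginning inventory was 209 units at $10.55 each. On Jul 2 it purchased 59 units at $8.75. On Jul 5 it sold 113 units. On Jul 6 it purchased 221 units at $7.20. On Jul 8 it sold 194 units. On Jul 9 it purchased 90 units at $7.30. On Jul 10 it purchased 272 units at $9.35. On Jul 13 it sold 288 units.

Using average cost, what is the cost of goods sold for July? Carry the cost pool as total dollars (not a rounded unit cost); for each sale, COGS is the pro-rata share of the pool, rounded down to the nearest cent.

After Jul 1: 209 on hand, pool $2,204.95 (≈ $10.5500 each)
After Jul 2: 268 on hand, pool $2,721.20 (≈ $10.1537 each)
Jul 5, sell 113: 113/268 × $2,721.20 → $1,147.37
After Jul 6: 376 on hand, pool $3,165.03 (≈ $8.4176 each)
Jul 8, sell 194: 194/376 × $3,165.03 → $1,633.02
After Jul 9: 272 on hand, pool $2,189.01 (≈ $8.0478 each)
After Jul 10: 544 on hand, pool $4,732.21 (≈ $8.6989 each)
Jul 13, sell 288: 288/544 × $4,732.21 → $2,505.28
Total COGS = $1,147.37 + $1,633.02 + $2,505.28 = $5,285.67
Ending inventory (cost pool remaining) = $2,226.93
Check: goods available $7,512.60 = COGS $5,285.67 + ending $2,226.93

COGS = $5,285.67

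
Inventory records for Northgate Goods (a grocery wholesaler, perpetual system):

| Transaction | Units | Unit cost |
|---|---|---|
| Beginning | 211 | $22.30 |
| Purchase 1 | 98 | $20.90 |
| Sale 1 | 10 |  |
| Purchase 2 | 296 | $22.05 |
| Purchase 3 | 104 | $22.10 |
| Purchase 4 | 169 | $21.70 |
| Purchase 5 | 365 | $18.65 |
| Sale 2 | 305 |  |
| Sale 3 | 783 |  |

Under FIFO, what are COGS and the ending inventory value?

Sale 1 (10) [FIFO — oldest first]: 10 @ $22.30 = $223.00
Sale 2 (305) [FIFO — oldest first]: 201 @ $22.30 + 98 @ $20.90 + 6 @ $22.05 = $6,662.80
Sale 3 (783) [FIFO — oldest first]: 290 @ $22.05 + 104 @ $22.10 + 169 @ $21.70 + 220 @ $18.65 = $16,463.20
Total COGS = $223.00 + $6,662.80 + $16,463.20 = $23,349.00
Ending inventory: 145 @ $18.65 = $2,704.25

COGS = $23,349.00; ending inventory = $2,704.25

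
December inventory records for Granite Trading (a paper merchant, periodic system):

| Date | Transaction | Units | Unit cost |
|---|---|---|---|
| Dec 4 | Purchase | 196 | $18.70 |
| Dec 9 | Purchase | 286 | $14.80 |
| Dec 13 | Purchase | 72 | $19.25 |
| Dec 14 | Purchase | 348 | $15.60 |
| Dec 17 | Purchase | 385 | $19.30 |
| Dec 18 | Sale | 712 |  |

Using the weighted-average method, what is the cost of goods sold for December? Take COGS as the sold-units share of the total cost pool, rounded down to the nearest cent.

COGS = $12,250.21

Dec 18, sell 712: 712/1287 × $22,143.30 → $12,250.21
Ending inventory (cost pool remaining) = $9,893.09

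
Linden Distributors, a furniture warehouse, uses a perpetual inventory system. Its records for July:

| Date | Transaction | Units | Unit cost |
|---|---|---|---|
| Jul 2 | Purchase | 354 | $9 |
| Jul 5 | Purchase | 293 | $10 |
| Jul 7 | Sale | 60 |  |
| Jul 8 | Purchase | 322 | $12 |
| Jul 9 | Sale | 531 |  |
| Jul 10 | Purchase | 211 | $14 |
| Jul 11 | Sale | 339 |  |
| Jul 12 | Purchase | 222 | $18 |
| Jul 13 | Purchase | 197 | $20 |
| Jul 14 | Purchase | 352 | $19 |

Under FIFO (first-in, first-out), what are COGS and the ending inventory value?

COGS = $9,512; ending inventory = $18,046

Jul 7, 60 sold [FIFO — oldest first]: 60 @ $9 = $540
Jul 9, 531 sold [FIFO — oldest first]: 294 @ $9 + 237 @ $10 = $5,016
Jul 11, 339 sold [FIFO — oldest first]: 56 @ $10 + 283 @ $12 = $3,956
Total COGS = $540 + $5,016 + $3,956 = $9,512
Ending inventory: 39 @ $12 + 211 @ $14 + 222 @ $18 + 197 @ $20 + 352 @ $19 = $18,046
Check: goods available $27,558 = COGS $9,512 + ending $18,046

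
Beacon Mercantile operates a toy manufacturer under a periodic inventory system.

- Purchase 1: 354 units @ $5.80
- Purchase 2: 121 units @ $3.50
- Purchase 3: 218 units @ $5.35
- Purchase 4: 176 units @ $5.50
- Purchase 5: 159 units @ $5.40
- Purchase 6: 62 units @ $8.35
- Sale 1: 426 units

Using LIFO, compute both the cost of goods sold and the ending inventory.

COGS = $2,499.45; ending inventory = $3,487.85

Sale 1 (426) [LIFO — newest first]: 62 @ $8.35 + 159 @ $5.40 + 176 @ $5.50 + 29 @ $5.35 = $2,499.45
Ending inventory: 354 @ $5.80 + 121 @ $3.50 + 189 @ $5.35 = $3,487.85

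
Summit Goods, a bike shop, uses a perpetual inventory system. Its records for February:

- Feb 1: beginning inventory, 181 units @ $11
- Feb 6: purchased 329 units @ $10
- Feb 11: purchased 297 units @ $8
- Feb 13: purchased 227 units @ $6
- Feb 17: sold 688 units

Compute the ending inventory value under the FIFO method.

Feb 17, 688 sold [FIFO — oldest first]: 181 @ $11 + 329 @ $10 + 178 @ $8 = $6,705
Ending inventory: 119 @ $8 + 227 @ $6 = $2,314
Check: goods available $9,019 = COGS $6,705 + ending $2,314

Ending inventory = $2,314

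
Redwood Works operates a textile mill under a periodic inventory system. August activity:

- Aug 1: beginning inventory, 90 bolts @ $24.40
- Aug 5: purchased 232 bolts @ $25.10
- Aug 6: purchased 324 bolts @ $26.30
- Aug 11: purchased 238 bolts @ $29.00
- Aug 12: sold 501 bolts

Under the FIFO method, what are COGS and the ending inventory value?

COGS = $12,726.90; ending inventory = $10,715.50

Aug 12, 501 sold [FIFO — oldest first]: 90 @ $24.40 + 232 @ $25.10 + 179 @ $26.30 = $12,726.90
Ending inventory: 145 @ $26.30 + 238 @ $29.00 = $10,715.50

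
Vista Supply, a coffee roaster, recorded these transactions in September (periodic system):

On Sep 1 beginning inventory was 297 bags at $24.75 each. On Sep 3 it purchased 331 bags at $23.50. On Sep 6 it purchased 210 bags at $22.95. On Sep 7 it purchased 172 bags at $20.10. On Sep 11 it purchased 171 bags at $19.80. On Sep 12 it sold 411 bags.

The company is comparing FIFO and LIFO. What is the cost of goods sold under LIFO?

COGS = $8,403.60

FIFO COGS: 297 @ $24.75 + 114 @ $23.50 = $10,029.75
LIFO COGS: 171 @ $19.80 + 172 @ $20.10 + 68 @ $22.95 = $8,403.60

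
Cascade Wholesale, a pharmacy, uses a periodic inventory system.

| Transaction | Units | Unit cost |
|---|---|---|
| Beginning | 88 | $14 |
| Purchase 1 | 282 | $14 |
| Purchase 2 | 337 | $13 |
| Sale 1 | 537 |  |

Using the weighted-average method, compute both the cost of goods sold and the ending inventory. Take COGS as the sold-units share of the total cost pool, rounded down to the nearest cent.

COGS = $7,262.03; ending inventory = $2,298.97

Sale 1, sell 537: 537/707 × $9,561.00 → $7,262.03
Ending inventory (cost pool remaining) = $2,298.97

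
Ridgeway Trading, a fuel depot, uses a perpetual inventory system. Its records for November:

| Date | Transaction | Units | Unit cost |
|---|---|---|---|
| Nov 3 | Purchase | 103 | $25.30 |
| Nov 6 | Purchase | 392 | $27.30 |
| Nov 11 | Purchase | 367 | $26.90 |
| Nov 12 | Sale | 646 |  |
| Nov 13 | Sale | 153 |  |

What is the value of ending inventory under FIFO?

Nov 12, 646 sold [FIFO — oldest first]: 103 @ $25.30 + 392 @ $27.30 + 151 @ $26.90 = $17,369.40
Nov 13, 153 sold [FIFO — oldest first]: 153 @ $26.90 = $4,115.70
Total COGS = $17,369.40 + $4,115.70 = $21,485.10
Ending inventory: 63 @ $26.90 = $1,694.70

Ending inventory = $1,694.70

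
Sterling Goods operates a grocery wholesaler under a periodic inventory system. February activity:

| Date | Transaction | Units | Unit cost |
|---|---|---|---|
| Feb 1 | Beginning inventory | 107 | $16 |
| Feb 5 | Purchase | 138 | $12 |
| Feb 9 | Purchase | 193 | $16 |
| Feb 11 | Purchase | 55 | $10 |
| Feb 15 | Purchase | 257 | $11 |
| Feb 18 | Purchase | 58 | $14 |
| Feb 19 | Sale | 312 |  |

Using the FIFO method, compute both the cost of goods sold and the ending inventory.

Feb 19, 312 sold [FIFO — oldest first]: 107 @ $16 + 138 @ $12 + 67 @ $16 = $4,440
Ending inventory: 126 @ $16 + 55 @ $10 + 257 @ $11 + 58 @ $14 = $6,205
Check: goods available $10,645 = COGS $4,440 + ending $6,205

COGS = $4,440; ending inventory = $6,205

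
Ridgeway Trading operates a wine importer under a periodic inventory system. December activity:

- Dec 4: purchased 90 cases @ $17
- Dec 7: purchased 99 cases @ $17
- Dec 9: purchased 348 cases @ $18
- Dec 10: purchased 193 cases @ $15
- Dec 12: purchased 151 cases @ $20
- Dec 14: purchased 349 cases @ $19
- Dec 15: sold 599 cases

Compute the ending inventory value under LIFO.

Dec 15, 599 sold [LIFO — newest first]: 349 @ $19 + 151 @ $20 + 99 @ $15 = $11,136
Ending inventory: 90 @ $17 + 99 @ $17 + 348 @ $18 + 94 @ $15 = $10,887

Ending inventory = $10,887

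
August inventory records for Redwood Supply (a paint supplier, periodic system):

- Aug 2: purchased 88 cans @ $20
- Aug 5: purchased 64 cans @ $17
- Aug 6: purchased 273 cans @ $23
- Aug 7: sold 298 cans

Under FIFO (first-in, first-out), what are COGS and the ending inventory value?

Aug 7, 298 sold [FIFO — oldest first]: 88 @ $20 + 64 @ $17 + 146 @ $23 = $6,206
Ending inventory: 127 @ $23 = $2,921

COGS = $6,206; ending inventory = $2,921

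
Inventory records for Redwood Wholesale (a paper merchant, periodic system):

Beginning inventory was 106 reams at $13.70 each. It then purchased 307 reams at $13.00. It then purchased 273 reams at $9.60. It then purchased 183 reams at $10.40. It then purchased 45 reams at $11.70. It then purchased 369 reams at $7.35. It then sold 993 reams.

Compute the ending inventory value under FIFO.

Ending inventory = $2,131.50

Sale 1 (993) [FIFO — oldest first]: 106 @ $13.70 + 307 @ $13.00 + 273 @ $9.60 + 183 @ $10.40 + 45 @ $11.70 + 79 @ $7.35 = $11,074.35
Ending inventory: 290 @ $7.35 = $2,131.50
Check: goods available $13,205.85 = COGS $11,074.35 + ending $2,131.50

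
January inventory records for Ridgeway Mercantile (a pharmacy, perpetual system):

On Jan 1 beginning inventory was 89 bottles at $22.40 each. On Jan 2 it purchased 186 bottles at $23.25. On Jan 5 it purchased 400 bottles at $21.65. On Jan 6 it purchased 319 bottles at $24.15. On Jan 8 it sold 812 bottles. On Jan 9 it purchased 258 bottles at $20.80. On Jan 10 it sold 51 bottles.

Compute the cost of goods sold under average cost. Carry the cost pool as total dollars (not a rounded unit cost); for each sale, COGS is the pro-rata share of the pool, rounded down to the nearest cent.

COGS = $19,632.29

After Jan 1: 89 on hand, pool $1,993.60 (≈ $22.4000 each)
After Jan 2: 275 on hand, pool $6,318.10 (≈ $22.9749 each)
After Jan 5: 675 on hand, pool $14,978.10 (≈ $22.1898 each)
After Jan 6: 994 on hand, pool $22,681.95 (≈ $22.8189 each)
Jan 8, sell 812: 812/994 × $22,681.95 → $18,528.91
After Jan 9: 440 on hand, pool $9,519.44 (≈ $21.6351 each)
Jan 10, sell 51: 51/440 × $9,519.44 → $1,103.38
Total COGS = $18,528.91 + $1,103.38 = $19,632.29
Ending inventory (cost pool remaining) = $8,416.06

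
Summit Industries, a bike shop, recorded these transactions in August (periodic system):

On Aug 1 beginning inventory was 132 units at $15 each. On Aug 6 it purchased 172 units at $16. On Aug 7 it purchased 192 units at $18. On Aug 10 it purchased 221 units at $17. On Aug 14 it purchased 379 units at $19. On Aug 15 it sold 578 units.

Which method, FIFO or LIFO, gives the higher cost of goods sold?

LIFO

FIFO COGS: 132 @ $15 + 172 @ $16 + 192 @ $18 + 82 @ $17 = $9,582
LIFO COGS: 379 @ $19 + 199 @ $17 = $10,584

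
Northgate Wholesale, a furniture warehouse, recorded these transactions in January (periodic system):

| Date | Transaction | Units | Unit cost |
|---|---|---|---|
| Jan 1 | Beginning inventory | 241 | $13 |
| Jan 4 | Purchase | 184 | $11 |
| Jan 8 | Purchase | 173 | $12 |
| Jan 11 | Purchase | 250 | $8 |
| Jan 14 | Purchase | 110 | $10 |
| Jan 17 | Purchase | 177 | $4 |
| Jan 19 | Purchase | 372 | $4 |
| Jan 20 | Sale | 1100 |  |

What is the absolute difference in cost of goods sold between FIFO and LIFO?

FIFO COGS: 241 @ $13 + 184 @ $11 + 173 @ $12 + 250 @ $8 + 110 @ $10 + 142 @ $4 = $10,901
LIFO COGS: 372 @ $4 + 177 @ $4 + 110 @ $10 + 250 @ $8 + 173 @ $12 + 18 @ $11 = $7,570
Difference = |$10,901 − $7,570| = $3,331

$3,331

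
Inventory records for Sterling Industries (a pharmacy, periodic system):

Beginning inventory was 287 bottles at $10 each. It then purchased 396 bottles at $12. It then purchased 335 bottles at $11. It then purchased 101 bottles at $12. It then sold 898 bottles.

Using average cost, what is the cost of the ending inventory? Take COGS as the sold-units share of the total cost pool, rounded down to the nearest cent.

Ending inventory = $2,472.48

Sale 1, sell 898: 898/1119 × $12,519.00 → $10,046.52
Ending inventory (cost pool remaining) = $2,472.48
Check: goods available $12,519.00 = COGS $10,046.52 + ending $2,472.48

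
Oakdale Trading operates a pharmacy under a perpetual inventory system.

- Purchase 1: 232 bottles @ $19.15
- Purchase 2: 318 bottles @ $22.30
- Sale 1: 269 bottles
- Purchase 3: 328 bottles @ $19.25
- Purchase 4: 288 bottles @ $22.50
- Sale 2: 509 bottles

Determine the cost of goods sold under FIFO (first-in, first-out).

COGS = $15,923.20

Sale 1 (269) [FIFO — oldest first]: 232 @ $19.15 + 37 @ $22.30 = $5,267.90
Sale 2 (509) [FIFO — oldest first]: 281 @ $22.30 + 228 @ $19.25 = $10,655.30
Total COGS = $5,267.90 + $10,655.30 = $15,923.20
Ending inventory: 100 @ $19.25 + 288 @ $22.50 = $8,405.00
Check: goods available $24,328.20 = COGS $15,923.20 + ending $8,405.00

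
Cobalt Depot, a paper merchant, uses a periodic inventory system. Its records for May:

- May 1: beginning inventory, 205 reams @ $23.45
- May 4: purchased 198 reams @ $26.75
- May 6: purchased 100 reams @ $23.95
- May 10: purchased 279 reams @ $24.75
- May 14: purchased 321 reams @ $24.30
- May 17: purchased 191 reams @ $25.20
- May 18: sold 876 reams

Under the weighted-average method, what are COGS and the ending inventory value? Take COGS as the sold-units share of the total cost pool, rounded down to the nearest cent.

May 18, sell 876: 876/1294 × $32,017.50 → $21,674.90
Ending inventory (cost pool remaining) = $10,342.60

COGS = $21,674.90; ending inventory = $10,342.60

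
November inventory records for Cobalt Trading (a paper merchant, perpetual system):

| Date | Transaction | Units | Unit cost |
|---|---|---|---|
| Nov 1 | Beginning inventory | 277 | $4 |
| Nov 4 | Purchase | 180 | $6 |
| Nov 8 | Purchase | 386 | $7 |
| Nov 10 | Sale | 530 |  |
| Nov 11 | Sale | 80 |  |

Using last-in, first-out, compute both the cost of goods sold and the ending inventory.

Nov 10, 530 sold [LIFO — newest first]: 386 @ $7 + 144 @ $6 = $3,566
Nov 11, 80 sold [LIFO — newest first]: 36 @ $6 + 44 @ $4 = $392
Total COGS = $3,566 + $392 = $3,958
Ending inventory: 233 @ $4 = $932
Check: goods available $4,890 = COGS $3,958 + ending $932

COGS = $3,958; ending inventory = $932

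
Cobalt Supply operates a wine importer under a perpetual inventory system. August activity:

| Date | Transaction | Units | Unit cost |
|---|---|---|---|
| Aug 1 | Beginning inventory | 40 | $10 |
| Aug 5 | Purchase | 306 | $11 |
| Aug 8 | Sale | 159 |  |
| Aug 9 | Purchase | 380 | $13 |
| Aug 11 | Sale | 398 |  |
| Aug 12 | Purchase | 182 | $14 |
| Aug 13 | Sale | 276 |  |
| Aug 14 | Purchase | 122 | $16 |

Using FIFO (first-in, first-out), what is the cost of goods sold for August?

COGS = $10,204

Aug 8, 159 sold [FIFO — oldest first]: 40 @ $10 + 119 @ $11 = $1,709
Aug 11, 398 sold [FIFO — oldest first]: 187 @ $11 + 211 @ $13 = $4,800
Aug 13, 276 sold [FIFO — oldest first]: 169 @ $13 + 107 @ $14 = $3,695
Total COGS = $1,709 + $4,800 + $3,695 = $10,204
Ending inventory: 75 @ $14 + 122 @ $16 = $3,002
Check: goods available $13,206 = COGS $10,204 + ending $3,002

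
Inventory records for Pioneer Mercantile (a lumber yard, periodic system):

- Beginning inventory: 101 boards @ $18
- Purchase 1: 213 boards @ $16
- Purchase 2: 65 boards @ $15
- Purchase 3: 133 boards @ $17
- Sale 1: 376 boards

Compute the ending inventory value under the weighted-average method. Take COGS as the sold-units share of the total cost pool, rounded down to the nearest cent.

Sale 1, sell 376: 376/512 × $8,462.00 → $6,214.28
Ending inventory (cost pool remaining) = $2,247.72

Ending inventory = $2,247.72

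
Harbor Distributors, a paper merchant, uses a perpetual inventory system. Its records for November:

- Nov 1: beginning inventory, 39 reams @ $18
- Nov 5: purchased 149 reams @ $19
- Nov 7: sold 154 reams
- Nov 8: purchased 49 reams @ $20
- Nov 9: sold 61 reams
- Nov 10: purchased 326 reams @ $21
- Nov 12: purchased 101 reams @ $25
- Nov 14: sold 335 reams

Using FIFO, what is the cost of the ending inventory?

Nov 7, 154 sold [FIFO — oldest first]: 39 @ $18 + 115 @ $19 = $2,887
Nov 9, 61 sold [FIFO — oldest first]: 34 @ $19 + 27 @ $20 = $1,186
Nov 14, 335 sold [FIFO — oldest first]: 22 @ $20 + 313 @ $21 = $7,013
Total COGS = $2,887 + $1,186 + $7,013 = $11,086
Ending inventory: 13 @ $21 + 101 @ $25 = $2,798

Ending inventory = $2,798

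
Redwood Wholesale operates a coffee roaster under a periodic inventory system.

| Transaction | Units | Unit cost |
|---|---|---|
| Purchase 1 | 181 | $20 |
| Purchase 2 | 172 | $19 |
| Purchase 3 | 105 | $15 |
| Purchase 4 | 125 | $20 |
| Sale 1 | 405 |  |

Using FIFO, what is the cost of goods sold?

Sale 1 (405) [FIFO — oldest first]: 181 @ $20 + 172 @ $19 + 52 @ $15 = $7,668
Ending inventory: 53 @ $15 + 125 @ $20 = $3,295
Check: goods available $10,963 = COGS $7,668 + ending $3,295

COGS = $7,668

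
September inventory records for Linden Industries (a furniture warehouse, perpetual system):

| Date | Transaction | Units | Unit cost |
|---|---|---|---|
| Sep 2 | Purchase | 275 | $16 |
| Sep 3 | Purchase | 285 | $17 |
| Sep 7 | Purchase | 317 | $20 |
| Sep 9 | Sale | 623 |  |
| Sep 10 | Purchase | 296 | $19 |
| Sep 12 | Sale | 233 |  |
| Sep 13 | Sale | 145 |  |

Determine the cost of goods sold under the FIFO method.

COGS = $17,941

Sep 9, 623 sold [FIFO — oldest first]: 275 @ $16 + 285 @ $17 + 63 @ $20 = $10,505
Sep 12, 233 sold [FIFO — oldest first]: 233 @ $20 = $4,660
Sep 13, 145 sold [FIFO — oldest first]: 21 @ $20 + 124 @ $19 = $2,776
Total COGS = $10,505 + $4,660 + $2,776 = $17,941
Ending inventory: 172 @ $19 = $3,268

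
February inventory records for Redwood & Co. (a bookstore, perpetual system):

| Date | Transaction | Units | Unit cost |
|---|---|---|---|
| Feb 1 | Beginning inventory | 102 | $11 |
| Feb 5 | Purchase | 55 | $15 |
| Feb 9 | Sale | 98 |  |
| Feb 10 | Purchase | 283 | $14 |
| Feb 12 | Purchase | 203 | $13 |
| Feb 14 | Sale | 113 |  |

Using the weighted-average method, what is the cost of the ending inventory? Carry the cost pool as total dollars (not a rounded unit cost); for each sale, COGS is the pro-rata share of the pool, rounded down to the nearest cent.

Ending inventory = $5,812.33

After Feb 1: 102 on hand, pool $1,122.00 (≈ $11.0000 each)
After Feb 5: 157 on hand, pool $1,947.00 (≈ $12.4013 each)
Feb 9, sell 98: 98/157 × $1,947.00 → $1,215.32
After Feb 10: 342 on hand, pool $4,693.68 (≈ $13.7242 each)
After Feb 12: 545 on hand, pool $7,332.68 (≈ $13.4545 each)
Feb 14, sell 113: 113/545 × $7,332.68 → $1,520.35
Total COGS = $1,215.32 + $1,520.35 = $2,735.67
Ending inventory (cost pool remaining) = $5,812.33
Check: goods available $8,548.00 = COGS $2,735.67 + ending $5,812.33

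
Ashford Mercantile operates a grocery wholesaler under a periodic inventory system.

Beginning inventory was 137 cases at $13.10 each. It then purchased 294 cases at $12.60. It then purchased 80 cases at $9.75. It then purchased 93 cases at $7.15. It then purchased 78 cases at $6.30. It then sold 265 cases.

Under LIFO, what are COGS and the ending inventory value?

Sale 1 (265) [LIFO — newest first]: 78 @ $6.30 + 93 @ $7.15 + 80 @ $9.75 + 14 @ $12.60 = $2,112.75
Ending inventory: 137 @ $13.10 + 280 @ $12.60 = $5,322.70

COGS = $2,112.75; ending inventory = $5,322.70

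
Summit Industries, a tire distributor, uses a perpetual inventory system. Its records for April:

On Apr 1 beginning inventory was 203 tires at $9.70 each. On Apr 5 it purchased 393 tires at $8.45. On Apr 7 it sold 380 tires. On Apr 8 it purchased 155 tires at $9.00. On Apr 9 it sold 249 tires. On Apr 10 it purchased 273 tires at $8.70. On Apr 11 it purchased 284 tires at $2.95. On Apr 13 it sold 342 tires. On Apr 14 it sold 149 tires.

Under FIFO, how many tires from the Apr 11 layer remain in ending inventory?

188

Apr 7, 380 sold [FIFO — oldest first]: 203 @ $9.70 + 177 @ $8.45 = $3,464.75
Apr 9, 249 sold [FIFO — oldest first]: 216 @ $8.45 + 33 @ $9.00 = $2,122.20
Apr 13, 342 sold [FIFO — oldest first]: 122 @ $9.00 + 220 @ $8.70 = $3,012.00
Apr 14, 149 sold [FIFO — oldest first]: 53 @ $8.70 + 96 @ $2.95 = $744.30
Total COGS = $3,464.75 + $2,122.20 + $3,012.00 + $744.30 = $9,343.25
Ending inventory: 188 @ $2.95 = $554.60
Check: goods available $9,897.85 = COGS $9,343.25 + ending $554.60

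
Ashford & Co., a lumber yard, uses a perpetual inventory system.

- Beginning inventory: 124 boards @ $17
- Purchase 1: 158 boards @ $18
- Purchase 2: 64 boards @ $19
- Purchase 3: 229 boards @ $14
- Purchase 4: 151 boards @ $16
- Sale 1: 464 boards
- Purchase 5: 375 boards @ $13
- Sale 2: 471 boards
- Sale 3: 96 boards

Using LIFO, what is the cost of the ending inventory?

Sale 1 (464) [LIFO — newest first]: 151 @ $16 + 229 @ $14 + 64 @ $19 + 20 @ $18 = $7,198
Sale 2 (471) [LIFO — newest first]: 375 @ $13 + 96 @ $18 = $6,603
Sale 3 (96) [LIFO — newest first]: 42 @ $18 + 54 @ $17 = $1,674
Total COGS = $7,198 + $6,603 + $1,674 = $15,475
Ending inventory: 70 @ $17 = $1,190

Ending inventory = $1,190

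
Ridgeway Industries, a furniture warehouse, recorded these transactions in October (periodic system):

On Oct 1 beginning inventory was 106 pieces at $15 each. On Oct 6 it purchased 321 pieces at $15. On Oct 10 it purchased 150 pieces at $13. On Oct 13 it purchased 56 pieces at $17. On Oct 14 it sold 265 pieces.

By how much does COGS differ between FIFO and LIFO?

FIFO COGS: 106 @ $15 + 159 @ $15 = $3,975
LIFO COGS: 56 @ $17 + 150 @ $13 + 59 @ $15 = $3,787
Difference = |$3,975 − $3,787| = $188

$188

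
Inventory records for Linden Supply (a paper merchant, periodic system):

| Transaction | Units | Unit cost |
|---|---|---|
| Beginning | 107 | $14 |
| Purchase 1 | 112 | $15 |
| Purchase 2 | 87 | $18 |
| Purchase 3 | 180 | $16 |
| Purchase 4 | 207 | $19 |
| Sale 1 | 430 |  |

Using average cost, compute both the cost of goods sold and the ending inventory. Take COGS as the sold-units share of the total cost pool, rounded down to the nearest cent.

COGS = $7,171.01; ending inventory = $4,385.99

Sale 1, sell 430: 430/693 × $11,557.00 → $7,171.01
Ending inventory (cost pool remaining) = $4,385.99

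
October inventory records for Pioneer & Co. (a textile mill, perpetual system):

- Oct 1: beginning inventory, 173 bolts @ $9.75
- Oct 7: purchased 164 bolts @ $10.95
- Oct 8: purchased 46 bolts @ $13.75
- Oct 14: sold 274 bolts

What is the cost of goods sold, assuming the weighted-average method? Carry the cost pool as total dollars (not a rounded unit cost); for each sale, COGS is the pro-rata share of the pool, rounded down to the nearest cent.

After Oct 1: 173 on hand, pool $1,686.75 (≈ $9.7500 each)
After Oct 7: 337 on hand, pool $3,482.55 (≈ $10.3340 each)
After Oct 8: 383 on hand, pool $4,115.05 (≈ $10.7443 each)
Oct 14, sell 274: 274/383 × $4,115.05 → $2,943.92
Ending inventory (cost pool remaining) = $1,171.13

COGS = $2,943.92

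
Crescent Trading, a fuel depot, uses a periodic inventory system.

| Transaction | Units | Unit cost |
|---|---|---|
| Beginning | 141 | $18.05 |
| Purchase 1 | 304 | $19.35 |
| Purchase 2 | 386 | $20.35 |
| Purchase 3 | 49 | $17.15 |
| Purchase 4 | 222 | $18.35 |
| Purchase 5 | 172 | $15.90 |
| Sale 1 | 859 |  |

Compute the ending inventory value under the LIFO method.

Sale 1 (859) [LIFO — newest first]: 172 @ $15.90 + 222 @ $18.35 + 49 @ $17.15 + 386 @ $20.35 + 30 @ $19.35 = $16,084.45
Ending inventory: 141 @ $18.05 + 274 @ $19.35 = $7,846.95
Check: goods available $23,931.40 = COGS $16,084.45 + ending $7,846.95

Ending inventory = $7,846.95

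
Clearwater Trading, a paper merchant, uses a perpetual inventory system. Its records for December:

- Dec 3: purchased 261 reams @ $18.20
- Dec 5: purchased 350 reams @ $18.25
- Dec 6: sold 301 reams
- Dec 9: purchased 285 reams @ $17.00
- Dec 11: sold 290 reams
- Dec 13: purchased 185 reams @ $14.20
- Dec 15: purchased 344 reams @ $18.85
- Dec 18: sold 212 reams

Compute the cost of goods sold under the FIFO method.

COGS = $14,401.70

Dec 6, 301 sold [FIFO — oldest first]: 261 @ $18.20 + 40 @ $18.25 = $5,480.20
Dec 11, 290 sold [FIFO — oldest first]: 290 @ $18.25 = $5,292.50
Dec 18, 212 sold [FIFO — oldest first]: 20 @ $18.25 + 192 @ $17.00 = $3,629.00
Total COGS = $5,480.20 + $5,292.50 + $3,629.00 = $14,401.70
Ending inventory: 93 @ $17.00 + 185 @ $14.20 + 344 @ $18.85 = $10,692.40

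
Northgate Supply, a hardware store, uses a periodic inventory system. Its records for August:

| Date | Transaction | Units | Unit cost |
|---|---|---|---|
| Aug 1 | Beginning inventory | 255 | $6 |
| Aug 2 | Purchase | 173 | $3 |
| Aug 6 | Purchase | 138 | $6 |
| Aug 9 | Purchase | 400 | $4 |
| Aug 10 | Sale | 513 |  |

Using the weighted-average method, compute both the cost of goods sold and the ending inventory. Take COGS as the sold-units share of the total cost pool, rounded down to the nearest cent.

Aug 10, sell 513: 513/966 × $4,477.00 → $2,377.53
Ending inventory (cost pool remaining) = $2,099.47
Check: goods available $4,477.00 = COGS $2,377.53 + ending $2,099.47

COGS = $2,377.53; ending inventory = $2,099.47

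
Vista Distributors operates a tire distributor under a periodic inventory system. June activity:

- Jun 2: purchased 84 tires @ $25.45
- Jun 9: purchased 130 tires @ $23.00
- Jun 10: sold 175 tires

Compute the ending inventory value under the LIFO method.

Ending inventory = $992.55

Jun 10, 175 sold [LIFO — newest first]: 130 @ $23.00 + 45 @ $25.45 = $4,135.25
Ending inventory: 39 @ $25.45 = $992.55
Check: goods available $5,127.80 = COGS $4,135.25 + ending $992.55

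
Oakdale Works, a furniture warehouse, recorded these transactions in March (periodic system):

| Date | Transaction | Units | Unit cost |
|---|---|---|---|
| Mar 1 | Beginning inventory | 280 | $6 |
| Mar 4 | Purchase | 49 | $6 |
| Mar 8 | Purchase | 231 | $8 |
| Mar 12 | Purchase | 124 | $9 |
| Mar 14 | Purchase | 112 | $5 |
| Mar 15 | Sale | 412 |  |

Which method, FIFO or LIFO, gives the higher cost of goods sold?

LIFO

FIFO COGS: 280 @ $6 + 49 @ $6 + 83 @ $8 = $2,638
LIFO COGS: 112 @ $5 + 124 @ $9 + 176 @ $8 = $3,084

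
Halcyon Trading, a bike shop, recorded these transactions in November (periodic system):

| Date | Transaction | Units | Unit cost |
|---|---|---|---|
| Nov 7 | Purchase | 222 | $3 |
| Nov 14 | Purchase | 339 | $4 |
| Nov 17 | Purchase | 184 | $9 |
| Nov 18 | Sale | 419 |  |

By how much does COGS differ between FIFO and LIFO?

FIFO COGS: 222 @ $3 + 197 @ $4 = $1,454
LIFO COGS: 184 @ $9 + 235 @ $4 = $2,596
Difference = |$1,454 − $2,596| = $1,142

$1,142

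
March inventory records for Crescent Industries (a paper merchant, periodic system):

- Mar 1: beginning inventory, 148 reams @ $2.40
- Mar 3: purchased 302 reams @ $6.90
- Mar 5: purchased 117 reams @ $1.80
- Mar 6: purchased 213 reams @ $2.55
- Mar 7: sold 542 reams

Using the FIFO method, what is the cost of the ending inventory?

Mar 7, 542 sold [FIFO — oldest first]: 148 @ $2.40 + 302 @ $6.90 + 92 @ $1.80 = $2,604.60
Ending inventory: 25 @ $1.80 + 213 @ $2.55 = $588.15

Ending inventory = $588.15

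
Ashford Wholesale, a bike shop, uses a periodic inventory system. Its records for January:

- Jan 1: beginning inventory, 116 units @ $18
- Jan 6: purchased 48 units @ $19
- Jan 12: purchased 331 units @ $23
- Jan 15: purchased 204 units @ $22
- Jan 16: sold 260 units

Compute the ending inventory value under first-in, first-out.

Jan 16, 260 sold [FIFO — oldest first]: 116 @ $18 + 48 @ $19 + 96 @ $23 = $5,208
Ending inventory: 235 @ $23 + 204 @ $22 = $9,893
Check: goods available $15,101 = COGS $5,208 + ending $9,893

Ending inventory = $9,893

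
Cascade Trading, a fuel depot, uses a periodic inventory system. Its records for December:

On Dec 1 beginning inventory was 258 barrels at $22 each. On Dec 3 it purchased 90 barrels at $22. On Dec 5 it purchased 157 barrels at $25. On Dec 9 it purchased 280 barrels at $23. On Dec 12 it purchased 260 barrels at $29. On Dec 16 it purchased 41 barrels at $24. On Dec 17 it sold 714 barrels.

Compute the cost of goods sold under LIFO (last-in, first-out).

Dec 17, 714 sold [LIFO — newest first]: 41 @ $24 + 260 @ $29 + 280 @ $23 + 133 @ $25 = $18,289
Ending inventory: 258 @ $22 + 90 @ $22 + 24 @ $25 = $8,256

COGS = $18,289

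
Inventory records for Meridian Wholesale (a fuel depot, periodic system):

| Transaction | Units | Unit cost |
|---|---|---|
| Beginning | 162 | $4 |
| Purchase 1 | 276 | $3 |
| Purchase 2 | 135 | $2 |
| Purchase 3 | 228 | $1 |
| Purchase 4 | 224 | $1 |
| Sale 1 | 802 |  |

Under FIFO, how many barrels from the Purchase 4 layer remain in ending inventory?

Sale 1 (802) [FIFO — oldest first]: 162 @ $4 + 276 @ $3 + 135 @ $2 + 228 @ $1 + 1 @ $1 = $1,975
Ending inventory: 223 @ $1 = $223

223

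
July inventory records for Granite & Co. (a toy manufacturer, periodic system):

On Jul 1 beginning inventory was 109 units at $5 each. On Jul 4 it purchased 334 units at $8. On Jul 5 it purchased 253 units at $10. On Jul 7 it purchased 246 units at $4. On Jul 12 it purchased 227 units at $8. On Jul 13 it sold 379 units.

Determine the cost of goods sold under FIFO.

COGS = $2,705

Jul 13, 379 sold [FIFO — oldest first]: 109 @ $5 + 270 @ $8 = $2,705
Ending inventory: 64 @ $8 + 253 @ $10 + 246 @ $4 + 227 @ $8 = $5,842
Check: goods available $8,547 = COGS $2,705 + ending $5,842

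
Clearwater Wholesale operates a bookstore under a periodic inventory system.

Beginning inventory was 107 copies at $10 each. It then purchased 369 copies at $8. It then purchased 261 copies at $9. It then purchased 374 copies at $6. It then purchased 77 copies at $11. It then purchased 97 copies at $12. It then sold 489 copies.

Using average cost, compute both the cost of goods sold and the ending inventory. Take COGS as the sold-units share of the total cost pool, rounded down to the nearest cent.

Sale 1, sell 489: 489/1285 × $10,626.00 → $4,043.66
Ending inventory (cost pool remaining) = $6,582.34
Check: goods available $10,626.00 = COGS $4,043.66 + ending $6,582.34

COGS = $4,043.66; ending inventory = $6,582.34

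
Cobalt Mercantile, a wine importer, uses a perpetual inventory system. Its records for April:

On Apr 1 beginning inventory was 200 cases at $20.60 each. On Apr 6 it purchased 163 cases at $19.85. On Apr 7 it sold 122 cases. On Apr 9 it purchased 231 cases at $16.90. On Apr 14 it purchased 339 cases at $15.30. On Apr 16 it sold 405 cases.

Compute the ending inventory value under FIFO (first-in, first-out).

Ending inventory = $6,319.00

Apr 7, 122 sold [FIFO — oldest first]: 122 @ $20.60 = $2,513.20
Apr 16, 405 sold [FIFO — oldest first]: 78 @ $20.60 + 163 @ $19.85 + 164 @ $16.90 = $7,613.95
Total COGS = $2,513.20 + $7,613.95 = $10,127.15
Ending inventory: 67 @ $16.90 + 339 @ $15.30 = $6,319.00
Check: goods available $16,446.15 = COGS $10,127.15 + ending $6,319.00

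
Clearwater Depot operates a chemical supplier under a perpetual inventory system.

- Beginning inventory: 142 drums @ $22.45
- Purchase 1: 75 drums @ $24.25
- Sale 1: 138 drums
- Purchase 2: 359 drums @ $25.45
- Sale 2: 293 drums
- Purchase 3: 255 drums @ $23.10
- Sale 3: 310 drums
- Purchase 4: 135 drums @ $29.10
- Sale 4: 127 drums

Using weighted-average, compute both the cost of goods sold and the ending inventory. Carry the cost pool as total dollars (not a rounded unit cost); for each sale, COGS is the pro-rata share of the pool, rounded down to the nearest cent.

COGS = $21,318.29; ending inventory = $2,643.91

After Beginning: 142 on hand, pool $3,187.90 (≈ $22.4500 each)
After Purchase 1: 217 on hand, pool $5,006.65 (≈ $23.0721 each)
Sale 1, sell 138: 138/217 × $5,006.65 → $3,183.95
After Purchase 2: 438 on hand, pool $10,959.25 (≈ $25.0211 each)
Sale 2, sell 293: 293/438 × $10,959.25 → $7,331.18
After Purchase 3: 400 on hand, pool $9,518.57 (≈ $23.7964 each)
Sale 3, sell 310: 310/400 × $9,518.57 → $7,376.89
After Purchase 4: 225 on hand, pool $6,070.18 (≈ $26.9786 each)
Sale 4, sell 127: 127/225 × $6,070.18 → $3,426.27
Total COGS = $3,183.95 + $7,331.18 + $7,376.89 + $3,426.27 = $21,318.29
Ending inventory (cost pool remaining) = $2,643.91
Check: goods available $23,962.20 = COGS $21,318.29 + ending $2,643.91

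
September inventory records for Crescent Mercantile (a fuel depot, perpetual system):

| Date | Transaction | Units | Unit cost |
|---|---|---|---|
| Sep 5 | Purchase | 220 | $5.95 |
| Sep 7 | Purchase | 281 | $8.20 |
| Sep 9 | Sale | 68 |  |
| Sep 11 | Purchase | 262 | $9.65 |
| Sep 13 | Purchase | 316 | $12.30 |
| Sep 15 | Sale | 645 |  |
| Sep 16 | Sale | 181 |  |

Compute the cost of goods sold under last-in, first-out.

COGS = $8,927.55

Sep 9, 68 sold [LIFO — newest first]: 68 @ $8.20 = $557.60
Sep 15, 645 sold [LIFO — newest first]: 316 @ $12.30 + 262 @ $9.65 + 67 @ $8.20 = $6,964.50
Sep 16, 181 sold [LIFO — newest first]: 146 @ $8.20 + 35 @ $5.95 = $1,405.45
Total COGS = $557.60 + $6,964.50 + $1,405.45 = $8,927.55
Ending inventory: 185 @ $5.95 = $1,100.75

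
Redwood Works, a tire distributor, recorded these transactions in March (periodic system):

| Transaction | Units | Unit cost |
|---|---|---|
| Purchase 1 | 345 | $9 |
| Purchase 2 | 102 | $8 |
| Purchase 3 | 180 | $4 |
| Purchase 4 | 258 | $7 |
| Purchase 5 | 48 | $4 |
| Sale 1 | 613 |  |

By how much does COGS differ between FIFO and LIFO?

$826

FIFO COGS: 345 @ $9 + 102 @ $8 + 166 @ $4 = $4,585
LIFO COGS: 48 @ $4 + 258 @ $7 + 180 @ $4 + 102 @ $8 + 25 @ $9 = $3,759
Difference = |$4,585 − $3,759| = $826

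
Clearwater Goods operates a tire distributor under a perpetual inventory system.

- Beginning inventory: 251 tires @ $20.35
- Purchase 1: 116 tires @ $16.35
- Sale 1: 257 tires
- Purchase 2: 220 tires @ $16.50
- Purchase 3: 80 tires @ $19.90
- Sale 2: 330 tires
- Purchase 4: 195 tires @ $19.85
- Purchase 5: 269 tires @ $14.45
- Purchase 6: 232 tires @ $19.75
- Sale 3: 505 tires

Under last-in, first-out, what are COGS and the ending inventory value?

Sale 1 (257) [LIFO — newest first]: 116 @ $16.35 + 141 @ $20.35 = $4,765.95
Sale 2 (330) [LIFO — newest first]: 80 @ $19.90 + 220 @ $16.50 + 30 @ $20.35 = $5,832.50
Sale 3 (505) [LIFO — newest first]: 232 @ $19.75 + 269 @ $14.45 + 4 @ $19.85 = $8,548.45
Total COGS = $4,765.95 + $5,832.50 + $8,548.45 = $19,146.90
Ending inventory: 80 @ $20.35 + 191 @ $19.85 = $5,419.35

COGS = $19,146.90; ending inventory = $5,419.35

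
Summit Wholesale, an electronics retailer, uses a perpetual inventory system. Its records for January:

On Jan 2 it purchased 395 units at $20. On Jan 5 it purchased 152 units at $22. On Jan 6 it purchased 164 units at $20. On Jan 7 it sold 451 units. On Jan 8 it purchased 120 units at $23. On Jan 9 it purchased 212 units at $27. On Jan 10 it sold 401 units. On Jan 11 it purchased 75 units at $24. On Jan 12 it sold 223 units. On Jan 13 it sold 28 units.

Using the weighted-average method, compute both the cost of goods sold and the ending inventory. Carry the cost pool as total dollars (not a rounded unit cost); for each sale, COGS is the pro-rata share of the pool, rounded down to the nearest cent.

COGS = $24,455.51; ending inventory = $352.49

After Jan 2: 395 on hand, pool $7,900.00 (≈ $20.0000 each)
After Jan 5: 547 on hand, pool $11,244.00 (≈ $20.5558 each)
After Jan 6: 711 on hand, pool $14,524.00 (≈ $20.4276 each)
Jan 7, sell 451: 451/711 × $14,524.00 → $9,212.83
After Jan 8: 380 on hand, pool $8,071.17 (≈ $21.2399 each)
After Jan 9: 592 on hand, pool $13,795.17 (≈ $23.3027 each)
Jan 10, sell 401: 401/592 × $13,795.17 → $9,344.36
After Jan 11: 266 on hand, pool $6,250.81 (≈ $23.4993 each)
Jan 12, sell 223: 223/266 × $6,250.81 → $5,240.34
Jan 13, sell 28: 28/43 × $1,010.47 → $657.98
Total COGS = $9,212.83 + $9,344.36 + $5,240.34 + $657.98 = $24,455.51
Ending inventory (cost pool remaining) = $352.49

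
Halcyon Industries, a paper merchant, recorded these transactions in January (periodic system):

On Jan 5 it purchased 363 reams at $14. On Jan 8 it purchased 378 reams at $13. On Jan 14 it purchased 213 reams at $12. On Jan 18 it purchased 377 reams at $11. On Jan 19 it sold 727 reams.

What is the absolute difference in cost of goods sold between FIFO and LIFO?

$1,330

FIFO COGS: 363 @ $14 + 364 @ $13 = $9,814
LIFO COGS: 377 @ $11 + 213 @ $12 + 137 @ $13 = $8,484
Difference = |$9,814 − $8,484| = $1,330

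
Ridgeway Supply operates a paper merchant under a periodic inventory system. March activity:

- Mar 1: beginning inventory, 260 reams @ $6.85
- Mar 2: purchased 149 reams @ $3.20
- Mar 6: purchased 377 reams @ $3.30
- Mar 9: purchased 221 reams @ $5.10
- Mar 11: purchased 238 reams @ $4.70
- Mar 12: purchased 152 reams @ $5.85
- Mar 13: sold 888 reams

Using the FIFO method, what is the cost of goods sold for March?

Mar 13, 888 sold [FIFO — oldest first]: 260 @ $6.85 + 149 @ $3.20 + 377 @ $3.30 + 102 @ $5.10 = $4,022.10
Ending inventory: 119 @ $5.10 + 238 @ $4.70 + 152 @ $5.85 = $2,614.70

COGS = $4,022.10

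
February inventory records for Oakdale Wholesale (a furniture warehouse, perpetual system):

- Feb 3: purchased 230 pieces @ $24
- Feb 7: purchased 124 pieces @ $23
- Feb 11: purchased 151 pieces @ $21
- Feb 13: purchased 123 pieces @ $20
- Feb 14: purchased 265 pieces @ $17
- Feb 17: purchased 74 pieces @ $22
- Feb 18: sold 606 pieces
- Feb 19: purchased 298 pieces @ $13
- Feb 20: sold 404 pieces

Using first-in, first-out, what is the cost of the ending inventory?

Ending inventory = $3,315

Feb 18, 606 sold [FIFO — oldest first]: 230 @ $24 + 124 @ $23 + 151 @ $21 + 101 @ $20 = $13,563
Feb 20, 404 sold [FIFO — oldest first]: 22 @ $20 + 265 @ $17 + 74 @ $22 + 43 @ $13 = $7,132
Total COGS = $13,563 + $7,132 = $20,695
Ending inventory: 255 @ $13 = $3,315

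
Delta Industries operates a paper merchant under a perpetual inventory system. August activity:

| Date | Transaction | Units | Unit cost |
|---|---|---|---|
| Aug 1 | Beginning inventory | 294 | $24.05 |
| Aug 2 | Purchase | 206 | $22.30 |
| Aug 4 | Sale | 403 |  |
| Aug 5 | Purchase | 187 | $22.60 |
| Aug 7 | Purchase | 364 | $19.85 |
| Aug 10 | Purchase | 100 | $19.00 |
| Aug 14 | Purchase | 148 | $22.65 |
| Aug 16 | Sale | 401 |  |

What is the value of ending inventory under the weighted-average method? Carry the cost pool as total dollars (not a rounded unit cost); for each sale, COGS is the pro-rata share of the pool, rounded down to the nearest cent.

After Aug 1: 294 on hand, pool $7,070.70 (≈ $24.0500 each)
After Aug 2: 500 on hand, pool $11,664.50 (≈ $23.3290 each)
Aug 4, sell 403: 403/500 × $11,664.50 → $9,401.58
After Aug 5: 284 on hand, pool $6,489.12 (≈ $22.8490 each)
After Aug 7: 648 on hand, pool $13,714.52 (≈ $21.1644 each)
After Aug 10: 748 on hand, pool $15,614.52 (≈ $20.8750 each)
After Aug 14: 896 on hand, pool $18,966.72 (≈ $21.1682 each)
Aug 16, sell 401: 401/896 × $18,966.72 → $8,488.45
Total COGS = $9,401.58 + $8,488.45 = $17,890.03
Ending inventory (cost pool remaining) = $10,478.27

Ending inventory = $10,478.27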